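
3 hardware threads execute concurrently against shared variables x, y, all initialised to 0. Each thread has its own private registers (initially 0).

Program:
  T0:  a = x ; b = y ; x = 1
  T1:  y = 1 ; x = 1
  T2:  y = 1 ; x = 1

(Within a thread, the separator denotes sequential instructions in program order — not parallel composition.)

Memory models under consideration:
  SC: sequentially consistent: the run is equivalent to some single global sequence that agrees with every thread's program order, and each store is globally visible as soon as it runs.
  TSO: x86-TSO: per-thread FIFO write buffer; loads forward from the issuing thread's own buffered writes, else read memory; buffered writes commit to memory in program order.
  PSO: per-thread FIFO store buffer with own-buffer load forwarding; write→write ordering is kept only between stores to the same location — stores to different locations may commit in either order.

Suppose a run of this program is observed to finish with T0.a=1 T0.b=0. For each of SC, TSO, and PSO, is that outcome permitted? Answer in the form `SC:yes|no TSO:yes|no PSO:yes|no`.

outcome vector order: (T0.a,T0.b)
[SC] allowed = {<0 0>; <0 1>; <1 1>}
[TSO] allowed = {<0 0>; <0 1>; <1 1>}
[PSO] allowed = {<0 0>; <0 1>; <1 0>; <1 1>}
target <1 0> ∈ {PSO}

SC:no TSO:no PSO:yes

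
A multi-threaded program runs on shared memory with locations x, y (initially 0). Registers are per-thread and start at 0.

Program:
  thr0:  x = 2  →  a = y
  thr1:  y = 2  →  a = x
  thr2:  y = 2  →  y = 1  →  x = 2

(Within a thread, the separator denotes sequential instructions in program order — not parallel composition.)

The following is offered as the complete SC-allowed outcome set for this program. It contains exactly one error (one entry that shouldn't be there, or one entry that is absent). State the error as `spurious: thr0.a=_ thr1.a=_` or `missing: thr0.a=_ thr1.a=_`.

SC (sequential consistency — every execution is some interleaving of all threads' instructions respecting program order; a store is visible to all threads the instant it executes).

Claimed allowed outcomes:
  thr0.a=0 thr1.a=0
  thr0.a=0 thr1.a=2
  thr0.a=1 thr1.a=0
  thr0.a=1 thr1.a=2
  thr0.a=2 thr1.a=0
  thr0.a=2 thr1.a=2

spurious: thr0.a=0 thr1.a=0

outcome vector order: (thr0.a,thr1.a)
[SC] allowed = {<0 2>; <1 0>; <1 2>; <2 0>; <2 2>}
claimed∖SC = {<0 0>}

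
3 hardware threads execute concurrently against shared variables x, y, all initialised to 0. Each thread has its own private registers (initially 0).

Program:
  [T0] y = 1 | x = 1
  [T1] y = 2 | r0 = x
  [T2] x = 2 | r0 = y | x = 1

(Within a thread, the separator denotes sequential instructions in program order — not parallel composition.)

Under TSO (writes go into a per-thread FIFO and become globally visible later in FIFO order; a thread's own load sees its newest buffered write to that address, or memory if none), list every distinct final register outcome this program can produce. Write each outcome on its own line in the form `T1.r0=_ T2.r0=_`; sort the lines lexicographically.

T1.r0=0 T2.r0=0
T1.r0=0 T2.r0=1
T1.r0=0 T2.r0=2
T1.r0=1 T2.r0=0
T1.r0=1 T2.r0=1
T1.r0=1 T2.r0=2
T1.r0=2 T2.r0=0
T1.r0=2 T2.r0=1
T1.r0=2 T2.r0=2

outcome vector order: (T1.r0,T2.r0)
|TSO outcomes| = 9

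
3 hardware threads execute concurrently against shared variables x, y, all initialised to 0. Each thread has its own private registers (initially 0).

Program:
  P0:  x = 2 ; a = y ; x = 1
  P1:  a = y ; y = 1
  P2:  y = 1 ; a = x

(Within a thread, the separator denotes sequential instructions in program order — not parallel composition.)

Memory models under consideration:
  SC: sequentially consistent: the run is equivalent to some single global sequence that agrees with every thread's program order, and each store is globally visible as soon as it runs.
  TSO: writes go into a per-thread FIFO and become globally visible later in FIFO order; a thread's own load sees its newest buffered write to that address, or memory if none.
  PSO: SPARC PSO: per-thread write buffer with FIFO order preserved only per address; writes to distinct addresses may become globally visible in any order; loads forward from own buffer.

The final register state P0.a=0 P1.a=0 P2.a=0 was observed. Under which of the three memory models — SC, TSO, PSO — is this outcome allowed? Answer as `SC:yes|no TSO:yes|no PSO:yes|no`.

SC:no TSO:yes PSO:yes

outcome vector order: (P0.a,P1.a,P2.a)
[SC] allowed = {001; 002; 011; 012; 100; 101; 102; 110; 111; 112}
[TSO] allowed = {000; 001; 002; 010; 011; 012; 100; 101; 102; 110; 111; 112}
[PSO] allowed = {000; 001; 002; 010; 011; 012; 100; 101; 102; 110; 111; 112}
target 000 ∈ {TSO,PSO}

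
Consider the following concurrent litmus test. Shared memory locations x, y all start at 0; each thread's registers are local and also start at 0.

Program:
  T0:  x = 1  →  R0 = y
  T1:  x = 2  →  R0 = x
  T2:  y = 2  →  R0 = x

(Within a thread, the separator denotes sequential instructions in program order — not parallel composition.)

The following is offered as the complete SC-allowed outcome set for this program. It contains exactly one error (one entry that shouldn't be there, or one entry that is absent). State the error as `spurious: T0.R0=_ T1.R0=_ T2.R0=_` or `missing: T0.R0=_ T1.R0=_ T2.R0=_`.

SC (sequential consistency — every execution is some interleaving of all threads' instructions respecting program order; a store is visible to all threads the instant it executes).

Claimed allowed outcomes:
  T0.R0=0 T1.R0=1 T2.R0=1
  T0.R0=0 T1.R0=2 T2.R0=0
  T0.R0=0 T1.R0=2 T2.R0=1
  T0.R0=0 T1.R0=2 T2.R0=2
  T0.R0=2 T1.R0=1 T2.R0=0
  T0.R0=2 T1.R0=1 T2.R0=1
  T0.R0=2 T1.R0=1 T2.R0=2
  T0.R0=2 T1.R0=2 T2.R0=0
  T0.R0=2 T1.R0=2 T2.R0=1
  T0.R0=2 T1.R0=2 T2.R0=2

spurious: T0.R0=0 T1.R0=2 T2.R0=0

outcome vector order: (T0.R0,T1.R0,T2.R0)
under SC → 0/1/1; 0/2/1; 0/2/2; 2/1/0; 2/1/1; 2/1/2; 2/2/0; 2/2/1; 2/2/2
claimed∖SC = {0/2/0}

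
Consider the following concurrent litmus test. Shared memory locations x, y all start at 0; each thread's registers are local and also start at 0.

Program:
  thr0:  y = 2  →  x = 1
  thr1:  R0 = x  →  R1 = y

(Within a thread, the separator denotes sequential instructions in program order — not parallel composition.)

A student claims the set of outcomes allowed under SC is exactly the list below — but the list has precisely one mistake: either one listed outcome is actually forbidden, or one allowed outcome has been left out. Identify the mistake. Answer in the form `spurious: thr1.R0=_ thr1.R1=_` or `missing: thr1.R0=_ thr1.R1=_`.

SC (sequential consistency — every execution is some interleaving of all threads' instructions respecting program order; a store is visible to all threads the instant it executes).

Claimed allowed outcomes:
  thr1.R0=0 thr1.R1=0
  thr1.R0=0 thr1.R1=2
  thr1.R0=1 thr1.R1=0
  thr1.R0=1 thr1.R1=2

spurious: thr1.R0=1 thr1.R1=0

outcome vector order: (thr1.R0,thr1.R1)
SC: 3 outcomes — {<0 0> <0 2> <1 2>}
claimed∖SC = {<1 0>}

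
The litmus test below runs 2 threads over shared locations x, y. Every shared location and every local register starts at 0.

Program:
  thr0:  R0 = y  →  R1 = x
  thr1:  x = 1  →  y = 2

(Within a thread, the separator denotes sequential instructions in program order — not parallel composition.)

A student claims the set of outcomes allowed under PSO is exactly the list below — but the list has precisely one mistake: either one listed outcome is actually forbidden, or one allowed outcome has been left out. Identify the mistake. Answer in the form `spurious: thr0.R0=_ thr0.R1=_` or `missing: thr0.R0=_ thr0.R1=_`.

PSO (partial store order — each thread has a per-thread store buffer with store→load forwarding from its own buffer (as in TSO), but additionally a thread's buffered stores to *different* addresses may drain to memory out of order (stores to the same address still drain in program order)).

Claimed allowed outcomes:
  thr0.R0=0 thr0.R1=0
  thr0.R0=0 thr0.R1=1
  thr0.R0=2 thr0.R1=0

outcome vector order: (thr0.R0,thr0.R1)
PSO (4): (0,0); (0,1); (2,0); (2,1)
PSO∖claimed = {(2,1)}

missing: thr0.R0=2 thr0.R1=1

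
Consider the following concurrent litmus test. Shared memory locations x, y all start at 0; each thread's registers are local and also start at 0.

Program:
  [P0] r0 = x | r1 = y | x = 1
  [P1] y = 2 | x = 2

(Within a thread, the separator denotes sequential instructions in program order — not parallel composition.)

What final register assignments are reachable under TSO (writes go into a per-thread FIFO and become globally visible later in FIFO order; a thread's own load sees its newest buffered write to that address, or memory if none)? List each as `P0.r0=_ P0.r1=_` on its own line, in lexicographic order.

P0.r0=0 P0.r1=0
P0.r0=0 P0.r1=2
P0.r0=2 P0.r1=2

outcome vector order: (P0.r0,P0.r1)
|TSO outcomes| = 3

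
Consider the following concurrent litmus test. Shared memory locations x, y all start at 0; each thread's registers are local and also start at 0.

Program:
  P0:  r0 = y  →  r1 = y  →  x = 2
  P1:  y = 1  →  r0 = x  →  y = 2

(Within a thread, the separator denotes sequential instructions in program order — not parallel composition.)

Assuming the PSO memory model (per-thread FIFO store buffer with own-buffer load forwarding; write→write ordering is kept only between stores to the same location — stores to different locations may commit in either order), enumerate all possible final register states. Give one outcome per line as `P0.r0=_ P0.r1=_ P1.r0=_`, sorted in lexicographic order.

P0.r0=0 P0.r1=0 P1.r0=0
P0.r0=0 P0.r1=0 P1.r0=2
P0.r0=0 P0.r1=1 P1.r0=0
P0.r0=0 P0.r1=1 P1.r0=2
P0.r0=0 P0.r1=2 P1.r0=0
P0.r0=1 P0.r1=1 P1.r0=0
P0.r0=1 P0.r1=1 P1.r0=2
P0.r0=1 P0.r1=2 P1.r0=0
P0.r0=2 P0.r1=2 P1.r0=0

outcome vector order: (P0.r0,P0.r1,P1.r0)
|PSO outcomes| = 9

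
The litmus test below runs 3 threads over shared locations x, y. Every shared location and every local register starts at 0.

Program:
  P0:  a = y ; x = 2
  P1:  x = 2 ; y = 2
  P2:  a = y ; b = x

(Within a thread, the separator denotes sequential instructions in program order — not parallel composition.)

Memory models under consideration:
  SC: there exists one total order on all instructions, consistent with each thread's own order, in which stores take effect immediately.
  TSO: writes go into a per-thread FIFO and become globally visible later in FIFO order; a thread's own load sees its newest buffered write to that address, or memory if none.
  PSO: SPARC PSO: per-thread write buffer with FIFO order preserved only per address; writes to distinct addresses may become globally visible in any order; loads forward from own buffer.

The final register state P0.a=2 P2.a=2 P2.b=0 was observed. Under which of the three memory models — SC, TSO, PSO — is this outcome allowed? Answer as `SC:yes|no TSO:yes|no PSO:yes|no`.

outcome vector order: (P0.a,P2.a,P2.b)
SC: 6 outcomes — {(0,0,0); (0,0,2); (0,2,2); (2,0,0); (2,0,2); (2,2,2)}
TSO: 6 outcomes — {(0,0,0); (0,0,2); (0,2,2); (2,0,0); (2,0,2); (2,2,2)}
PSO: 8 outcomes — {(0,0,0); (0,0,2); (0,2,0); (0,2,2); (2,0,0); (2,0,2); (2,2,0); (2,2,2)}
target (2,2,0) ∈ {PSO}

SC:no TSO:no PSO:yes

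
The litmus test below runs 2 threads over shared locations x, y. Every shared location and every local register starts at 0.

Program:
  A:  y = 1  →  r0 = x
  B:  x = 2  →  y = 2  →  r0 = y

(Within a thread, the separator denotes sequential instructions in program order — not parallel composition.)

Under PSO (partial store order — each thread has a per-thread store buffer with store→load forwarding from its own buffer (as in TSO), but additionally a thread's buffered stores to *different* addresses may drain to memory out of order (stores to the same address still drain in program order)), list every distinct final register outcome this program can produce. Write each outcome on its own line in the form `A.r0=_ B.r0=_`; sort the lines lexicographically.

A.r0=0 B.r0=1
A.r0=0 B.r0=2
A.r0=2 B.r0=1
A.r0=2 B.r0=2

outcome vector order: (A.r0,B.r0)
|PSO outcomes| = 4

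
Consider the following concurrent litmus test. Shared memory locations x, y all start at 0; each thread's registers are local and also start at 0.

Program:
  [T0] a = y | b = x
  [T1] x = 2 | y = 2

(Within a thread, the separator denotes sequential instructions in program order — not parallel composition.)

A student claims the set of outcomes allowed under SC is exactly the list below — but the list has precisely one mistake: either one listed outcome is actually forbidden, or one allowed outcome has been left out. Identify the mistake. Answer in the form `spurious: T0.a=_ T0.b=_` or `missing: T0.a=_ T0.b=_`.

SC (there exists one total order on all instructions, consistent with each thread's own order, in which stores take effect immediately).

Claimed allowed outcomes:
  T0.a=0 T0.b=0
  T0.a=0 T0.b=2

missing: T0.a=2 T0.b=2

outcome vector order: (T0.a,T0.b)
SC (3): (0,0) (0,2) (2,2)
SC∖claimed = {(2,2)}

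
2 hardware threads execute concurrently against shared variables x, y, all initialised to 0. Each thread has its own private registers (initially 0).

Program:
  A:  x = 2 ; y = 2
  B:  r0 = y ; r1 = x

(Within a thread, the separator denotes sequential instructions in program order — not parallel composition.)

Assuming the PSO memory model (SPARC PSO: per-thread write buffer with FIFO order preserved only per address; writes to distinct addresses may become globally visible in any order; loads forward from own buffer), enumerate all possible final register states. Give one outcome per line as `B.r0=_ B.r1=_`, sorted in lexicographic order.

B.r0=0 B.r1=0
B.r0=0 B.r1=2
B.r0=2 B.r1=0
B.r0=2 B.r1=2

outcome vector order: (B.r0,B.r1)
|PSO outcomes| = 4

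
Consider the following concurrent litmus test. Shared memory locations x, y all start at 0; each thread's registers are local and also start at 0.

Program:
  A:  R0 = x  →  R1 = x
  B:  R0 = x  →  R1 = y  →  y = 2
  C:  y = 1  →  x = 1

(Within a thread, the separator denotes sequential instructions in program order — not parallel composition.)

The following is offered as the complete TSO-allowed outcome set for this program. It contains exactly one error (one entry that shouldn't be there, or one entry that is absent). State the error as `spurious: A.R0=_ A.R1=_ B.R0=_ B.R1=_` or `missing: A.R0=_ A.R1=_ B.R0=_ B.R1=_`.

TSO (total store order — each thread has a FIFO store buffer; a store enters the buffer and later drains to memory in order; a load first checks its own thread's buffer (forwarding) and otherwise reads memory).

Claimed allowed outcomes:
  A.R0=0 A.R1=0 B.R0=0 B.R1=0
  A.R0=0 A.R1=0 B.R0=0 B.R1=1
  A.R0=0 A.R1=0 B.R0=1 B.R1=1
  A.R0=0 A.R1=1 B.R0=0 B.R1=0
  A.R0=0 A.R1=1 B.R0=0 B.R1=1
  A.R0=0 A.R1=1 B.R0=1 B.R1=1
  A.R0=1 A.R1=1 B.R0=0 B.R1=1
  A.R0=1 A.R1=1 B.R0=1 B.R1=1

missing: A.R0=1 A.R1=1 B.R0=0 B.R1=0

outcome vector order: (A.R0,A.R1,B.R0,B.R1)
TSO (9): 0000, 0001, 0011, 0100, 0101, 0111, 1100, 1101, 1111
TSO∖claimed = {1100}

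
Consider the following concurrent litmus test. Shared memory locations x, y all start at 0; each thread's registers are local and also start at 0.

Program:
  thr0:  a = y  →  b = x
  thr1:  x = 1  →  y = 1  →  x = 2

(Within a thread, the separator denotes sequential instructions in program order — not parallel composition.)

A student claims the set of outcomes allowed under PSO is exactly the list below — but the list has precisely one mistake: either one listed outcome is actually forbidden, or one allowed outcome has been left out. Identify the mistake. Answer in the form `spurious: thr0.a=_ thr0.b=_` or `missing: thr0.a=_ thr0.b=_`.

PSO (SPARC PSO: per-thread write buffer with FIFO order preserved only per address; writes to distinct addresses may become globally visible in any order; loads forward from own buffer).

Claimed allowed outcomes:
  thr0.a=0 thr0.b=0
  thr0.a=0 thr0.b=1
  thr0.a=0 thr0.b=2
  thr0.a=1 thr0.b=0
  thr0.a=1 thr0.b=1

outcome vector order: (thr0.a,thr0.b)
[PSO] allowed = {(0,0) (0,1) (0,2) (1,0) (1,1) (1,2)}
PSO∖claimed = {(1,2)}

missing: thr0.a=1 thr0.b=2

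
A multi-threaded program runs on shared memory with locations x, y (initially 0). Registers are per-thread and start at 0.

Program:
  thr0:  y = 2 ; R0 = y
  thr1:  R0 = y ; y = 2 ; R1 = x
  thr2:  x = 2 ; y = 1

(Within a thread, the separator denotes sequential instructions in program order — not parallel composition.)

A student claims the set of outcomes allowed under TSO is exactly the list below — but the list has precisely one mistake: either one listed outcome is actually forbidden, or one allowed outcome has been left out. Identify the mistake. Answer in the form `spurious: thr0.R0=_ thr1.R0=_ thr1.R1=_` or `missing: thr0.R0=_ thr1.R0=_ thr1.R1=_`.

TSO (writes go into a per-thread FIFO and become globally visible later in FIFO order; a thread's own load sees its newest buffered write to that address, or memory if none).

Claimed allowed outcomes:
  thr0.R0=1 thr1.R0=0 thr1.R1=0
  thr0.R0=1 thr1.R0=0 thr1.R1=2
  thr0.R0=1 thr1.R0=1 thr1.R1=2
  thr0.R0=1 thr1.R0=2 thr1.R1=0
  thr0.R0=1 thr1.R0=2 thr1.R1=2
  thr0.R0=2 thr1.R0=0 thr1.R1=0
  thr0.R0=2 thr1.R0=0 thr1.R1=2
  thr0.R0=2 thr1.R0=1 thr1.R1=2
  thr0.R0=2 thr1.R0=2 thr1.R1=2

outcome vector order: (thr0.R0,thr1.R0,thr1.R1)
under TSO → 1/0/0; 1/0/2; 1/1/2; 1/2/0; 1/2/2; 2/0/0; 2/0/2; 2/1/2; 2/2/0; 2/2/2
TSO∖claimed = {2/2/0}

missing: thr0.R0=2 thr1.R0=2 thr1.R1=0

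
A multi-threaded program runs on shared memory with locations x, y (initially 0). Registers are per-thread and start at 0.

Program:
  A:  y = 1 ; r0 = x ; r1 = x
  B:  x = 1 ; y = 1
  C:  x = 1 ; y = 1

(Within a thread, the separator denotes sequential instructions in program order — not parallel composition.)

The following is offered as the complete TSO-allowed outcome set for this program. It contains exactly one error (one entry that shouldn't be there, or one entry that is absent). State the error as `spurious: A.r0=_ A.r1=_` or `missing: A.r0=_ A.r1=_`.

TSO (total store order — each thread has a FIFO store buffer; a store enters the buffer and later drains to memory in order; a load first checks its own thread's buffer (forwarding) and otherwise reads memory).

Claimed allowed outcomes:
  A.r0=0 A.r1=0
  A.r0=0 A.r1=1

missing: A.r0=1 A.r1=1

outcome vector order: (A.r0,A.r1)
TSO (3): 0/0 0/1 1/1
TSO∖claimed = {1/1}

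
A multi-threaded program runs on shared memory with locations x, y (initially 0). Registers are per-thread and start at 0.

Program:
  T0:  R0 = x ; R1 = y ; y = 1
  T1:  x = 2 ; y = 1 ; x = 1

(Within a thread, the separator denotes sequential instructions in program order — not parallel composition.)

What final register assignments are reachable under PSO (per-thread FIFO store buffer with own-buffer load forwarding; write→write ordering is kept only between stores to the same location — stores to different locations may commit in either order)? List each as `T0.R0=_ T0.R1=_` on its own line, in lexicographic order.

outcome vector order: (T0.R0,T0.R1)
|PSO outcomes| = 6

T0.R0=0 T0.R1=0
T0.R0=0 T0.R1=1
T0.R0=1 T0.R1=0
T0.R0=1 T0.R1=1
T0.R0=2 T0.R1=0
T0.R0=2 T0.R1=1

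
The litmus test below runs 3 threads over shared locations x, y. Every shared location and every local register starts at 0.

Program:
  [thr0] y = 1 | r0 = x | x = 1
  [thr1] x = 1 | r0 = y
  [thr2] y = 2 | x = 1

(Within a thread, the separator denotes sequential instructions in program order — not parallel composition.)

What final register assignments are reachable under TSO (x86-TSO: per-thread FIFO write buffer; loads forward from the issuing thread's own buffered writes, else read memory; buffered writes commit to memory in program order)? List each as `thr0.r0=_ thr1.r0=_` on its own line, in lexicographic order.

outcome vector order: (thr0.r0,thr1.r0)
|TSO outcomes| = 6

thr0.r0=0 thr1.r0=0
thr0.r0=0 thr1.r0=1
thr0.r0=0 thr1.r0=2
thr0.r0=1 thr1.r0=0
thr0.r0=1 thr1.r0=1
thr0.r0=1 thr1.r0=2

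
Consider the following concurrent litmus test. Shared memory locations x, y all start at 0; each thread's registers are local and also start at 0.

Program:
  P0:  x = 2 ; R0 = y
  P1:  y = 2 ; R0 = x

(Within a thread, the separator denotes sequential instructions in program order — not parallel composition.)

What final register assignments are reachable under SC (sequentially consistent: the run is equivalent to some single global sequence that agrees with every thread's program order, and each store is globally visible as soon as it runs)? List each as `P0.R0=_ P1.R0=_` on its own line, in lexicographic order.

outcome vector order: (P0.R0,P1.R0)
|SC outcomes| = 3

P0.R0=0 P1.R0=2
P0.R0=2 P1.R0=0
P0.R0=2 P1.R0=2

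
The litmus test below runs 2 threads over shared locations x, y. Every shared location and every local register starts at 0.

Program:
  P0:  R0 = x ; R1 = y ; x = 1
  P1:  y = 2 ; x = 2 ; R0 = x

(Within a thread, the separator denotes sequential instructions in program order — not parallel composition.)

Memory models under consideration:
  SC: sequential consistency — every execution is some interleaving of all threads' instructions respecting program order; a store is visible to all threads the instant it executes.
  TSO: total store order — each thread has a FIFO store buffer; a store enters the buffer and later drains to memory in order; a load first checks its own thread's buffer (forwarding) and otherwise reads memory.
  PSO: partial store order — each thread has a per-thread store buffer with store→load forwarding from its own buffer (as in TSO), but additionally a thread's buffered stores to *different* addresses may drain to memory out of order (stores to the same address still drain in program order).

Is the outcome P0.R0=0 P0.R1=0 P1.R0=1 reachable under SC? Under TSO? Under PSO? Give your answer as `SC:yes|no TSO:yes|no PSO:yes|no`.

SC:yes TSO:yes PSO:yes

outcome vector order: (P0.R0,P0.R1,P1.R0)
under SC → (0,0,1), (0,0,2), (0,2,1), (0,2,2), (2,2,1), (2,2,2)
under TSO → (0,0,1), (0,0,2), (0,2,1), (0,2,2), (2,2,1), (2,2,2)
under PSO → (0,0,1), (0,0,2), (0,2,1), (0,2,2), (2,0,1), (2,0,2), (2,2,1), (2,2,2)
target (0,0,1) ∈ {SC,TSO,PSO}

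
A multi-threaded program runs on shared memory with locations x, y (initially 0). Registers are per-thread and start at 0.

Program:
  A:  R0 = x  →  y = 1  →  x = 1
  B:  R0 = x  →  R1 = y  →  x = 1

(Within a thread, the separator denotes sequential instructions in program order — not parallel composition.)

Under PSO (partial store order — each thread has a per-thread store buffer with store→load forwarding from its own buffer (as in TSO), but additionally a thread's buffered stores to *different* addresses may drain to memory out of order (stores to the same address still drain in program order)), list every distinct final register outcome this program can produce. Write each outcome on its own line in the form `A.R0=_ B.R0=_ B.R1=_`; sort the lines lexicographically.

outcome vector order: (A.R0,B.R0,B.R1)
|PSO outcomes| = 5

A.R0=0 B.R0=0 B.R1=0
A.R0=0 B.R0=0 B.R1=1
A.R0=0 B.R0=1 B.R1=0
A.R0=0 B.R0=1 B.R1=1
A.R0=1 B.R0=0 B.R1=0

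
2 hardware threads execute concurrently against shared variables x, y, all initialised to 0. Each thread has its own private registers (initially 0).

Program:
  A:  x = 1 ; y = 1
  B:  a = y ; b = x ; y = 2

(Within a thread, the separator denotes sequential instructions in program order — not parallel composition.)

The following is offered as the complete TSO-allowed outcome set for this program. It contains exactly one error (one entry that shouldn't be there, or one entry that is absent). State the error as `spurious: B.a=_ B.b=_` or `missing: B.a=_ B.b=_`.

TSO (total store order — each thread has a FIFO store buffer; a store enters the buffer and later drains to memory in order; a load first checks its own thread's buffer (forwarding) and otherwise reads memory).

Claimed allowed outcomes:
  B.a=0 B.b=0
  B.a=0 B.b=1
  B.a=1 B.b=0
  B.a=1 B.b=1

spurious: B.a=1 B.b=0

outcome vector order: (B.a,B.b)
[TSO] allowed = {(0,0), (0,1), (1,1)}
claimed∖TSO = {(1,0)}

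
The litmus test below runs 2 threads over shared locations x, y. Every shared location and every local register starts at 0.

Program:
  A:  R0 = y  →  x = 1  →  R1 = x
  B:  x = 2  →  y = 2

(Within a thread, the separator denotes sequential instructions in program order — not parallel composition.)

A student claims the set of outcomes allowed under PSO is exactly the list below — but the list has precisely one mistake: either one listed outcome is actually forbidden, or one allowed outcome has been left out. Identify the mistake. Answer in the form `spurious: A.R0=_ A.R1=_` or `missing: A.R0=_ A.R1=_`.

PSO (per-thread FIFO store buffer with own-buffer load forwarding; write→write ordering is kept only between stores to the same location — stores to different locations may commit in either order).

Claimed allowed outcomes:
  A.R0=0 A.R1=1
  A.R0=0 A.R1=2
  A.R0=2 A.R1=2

outcome vector order: (A.R0,A.R1)
under PSO → (0,1); (0,2); (2,1); (2,2)
PSO∖claimed = {(2,1)}

missing: A.R0=2 A.R1=1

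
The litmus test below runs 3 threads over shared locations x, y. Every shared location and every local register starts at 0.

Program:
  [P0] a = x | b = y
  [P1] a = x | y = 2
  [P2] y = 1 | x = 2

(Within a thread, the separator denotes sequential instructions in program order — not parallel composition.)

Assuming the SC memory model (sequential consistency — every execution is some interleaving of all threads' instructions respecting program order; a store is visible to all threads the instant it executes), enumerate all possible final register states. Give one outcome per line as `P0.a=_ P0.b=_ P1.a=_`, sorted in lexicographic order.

P0.a=0 P0.b=0 P1.a=0
P0.a=0 P0.b=0 P1.a=2
P0.a=0 P0.b=1 P1.a=0
P0.a=0 P0.b=1 P1.a=2
P0.a=0 P0.b=2 P1.a=0
P0.a=0 P0.b=2 P1.a=2
P0.a=2 P0.b=1 P1.a=0
P0.a=2 P0.b=1 P1.a=2
P0.a=2 P0.b=2 P1.a=0
P0.a=2 P0.b=2 P1.a=2

outcome vector order: (P0.a,P0.b,P1.a)
|SC outcomes| = 10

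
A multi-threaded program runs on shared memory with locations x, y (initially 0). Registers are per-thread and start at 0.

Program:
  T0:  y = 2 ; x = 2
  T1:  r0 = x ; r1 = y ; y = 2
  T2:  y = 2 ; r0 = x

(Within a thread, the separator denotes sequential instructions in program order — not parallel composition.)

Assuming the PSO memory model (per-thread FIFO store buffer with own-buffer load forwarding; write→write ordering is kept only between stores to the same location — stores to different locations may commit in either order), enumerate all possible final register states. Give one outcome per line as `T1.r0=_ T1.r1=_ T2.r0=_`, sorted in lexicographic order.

T1.r0=0 T1.r1=0 T2.r0=0
T1.r0=0 T1.r1=0 T2.r0=2
T1.r0=0 T1.r1=2 T2.r0=0
T1.r0=0 T1.r1=2 T2.r0=2
T1.r0=2 T1.r1=0 T2.r0=0
T1.r0=2 T1.r1=0 T2.r0=2
T1.r0=2 T1.r1=2 T2.r0=0
T1.r0=2 T1.r1=2 T2.r0=2

outcome vector order: (T1.r0,T1.r1,T2.r0)
|PSO outcomes| = 8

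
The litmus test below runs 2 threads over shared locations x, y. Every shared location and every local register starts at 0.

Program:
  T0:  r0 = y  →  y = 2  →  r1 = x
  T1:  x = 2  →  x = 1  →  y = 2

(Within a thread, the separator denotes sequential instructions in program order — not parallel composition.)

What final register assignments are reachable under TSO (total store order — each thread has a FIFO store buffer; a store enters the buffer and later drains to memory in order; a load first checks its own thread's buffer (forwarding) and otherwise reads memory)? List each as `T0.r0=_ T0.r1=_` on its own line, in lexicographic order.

outcome vector order: (T0.r0,T0.r1)
|TSO outcomes| = 4

T0.r0=0 T0.r1=0
T0.r0=0 T0.r1=1
T0.r0=0 T0.r1=2
T0.r0=2 T0.r1=1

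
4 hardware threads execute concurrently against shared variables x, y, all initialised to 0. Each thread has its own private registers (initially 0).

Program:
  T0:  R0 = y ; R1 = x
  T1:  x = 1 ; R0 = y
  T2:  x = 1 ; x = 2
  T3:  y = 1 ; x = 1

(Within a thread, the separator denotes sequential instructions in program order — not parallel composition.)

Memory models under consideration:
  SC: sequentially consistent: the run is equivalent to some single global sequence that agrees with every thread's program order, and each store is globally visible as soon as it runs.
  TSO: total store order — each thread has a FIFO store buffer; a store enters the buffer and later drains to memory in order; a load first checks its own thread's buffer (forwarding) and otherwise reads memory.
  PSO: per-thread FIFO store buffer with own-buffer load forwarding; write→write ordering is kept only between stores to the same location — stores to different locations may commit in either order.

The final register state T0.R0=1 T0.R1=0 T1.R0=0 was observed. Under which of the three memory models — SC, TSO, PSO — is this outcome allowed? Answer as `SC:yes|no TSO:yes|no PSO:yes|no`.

SC:no TSO:yes PSO:yes

outcome vector order: (T0.R0,T0.R1,T1.R0)
[SC] allowed = {0/0/0; 0/0/1; 0/1/0; 0/1/1; 0/2/0; 0/2/1; 1/0/1; 1/1/0; 1/1/1; 1/2/0; 1/2/1}
[TSO] allowed = {0/0/0; 0/0/1; 0/1/0; 0/1/1; 0/2/0; 0/2/1; 1/0/0; 1/0/1; 1/1/0; 1/1/1; 1/2/0; 1/2/1}
[PSO] allowed = {0/0/0; 0/0/1; 0/1/0; 0/1/1; 0/2/0; 0/2/1; 1/0/0; 1/0/1; 1/1/0; 1/1/1; 1/2/0; 1/2/1}
target 1/0/0 ∈ {TSO,PSO}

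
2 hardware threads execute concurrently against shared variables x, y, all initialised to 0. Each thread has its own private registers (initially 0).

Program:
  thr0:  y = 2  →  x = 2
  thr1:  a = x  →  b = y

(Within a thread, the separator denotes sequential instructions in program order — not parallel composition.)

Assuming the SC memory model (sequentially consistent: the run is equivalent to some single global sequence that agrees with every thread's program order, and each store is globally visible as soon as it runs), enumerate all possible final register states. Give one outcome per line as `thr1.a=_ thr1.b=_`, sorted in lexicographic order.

thr1.a=0 thr1.b=0
thr1.a=0 thr1.b=2
thr1.a=2 thr1.b=2

outcome vector order: (thr1.a,thr1.b)
|SC outcomes| = 3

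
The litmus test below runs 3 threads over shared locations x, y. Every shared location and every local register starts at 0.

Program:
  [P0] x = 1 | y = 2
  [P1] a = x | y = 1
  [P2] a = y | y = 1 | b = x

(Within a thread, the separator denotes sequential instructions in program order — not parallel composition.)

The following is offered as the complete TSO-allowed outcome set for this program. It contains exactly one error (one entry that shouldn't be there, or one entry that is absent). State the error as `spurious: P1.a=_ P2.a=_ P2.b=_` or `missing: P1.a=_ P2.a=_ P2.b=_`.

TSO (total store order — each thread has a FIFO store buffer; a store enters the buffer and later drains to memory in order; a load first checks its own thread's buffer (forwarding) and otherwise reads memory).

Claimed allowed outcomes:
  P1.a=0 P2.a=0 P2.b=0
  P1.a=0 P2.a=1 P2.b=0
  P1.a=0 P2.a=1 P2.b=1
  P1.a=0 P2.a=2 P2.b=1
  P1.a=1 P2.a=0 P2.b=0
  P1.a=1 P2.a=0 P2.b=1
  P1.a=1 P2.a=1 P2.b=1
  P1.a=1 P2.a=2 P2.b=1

outcome vector order: (P1.a,P2.a,P2.b)
[TSO] allowed = {(0,0,0), (0,0,1), (0,1,0), (0,1,1), (0,2,1), (1,0,0), (1,0,1), (1,1,1), (1,2,1)}
TSO∖claimed = {(0,0,1)}

missing: P1.a=0 P2.a=0 P2.b=1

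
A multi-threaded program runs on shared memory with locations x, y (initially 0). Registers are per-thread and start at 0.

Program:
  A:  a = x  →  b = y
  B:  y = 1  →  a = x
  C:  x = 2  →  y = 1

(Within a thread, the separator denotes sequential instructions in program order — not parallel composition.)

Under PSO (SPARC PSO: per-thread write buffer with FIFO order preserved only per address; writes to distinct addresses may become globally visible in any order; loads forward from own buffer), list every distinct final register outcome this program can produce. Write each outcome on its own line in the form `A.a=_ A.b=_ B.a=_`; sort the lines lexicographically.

A.a=0 A.b=0 B.a=0
A.a=0 A.b=0 B.a=2
A.a=0 A.b=1 B.a=0
A.a=0 A.b=1 B.a=2
A.a=2 A.b=0 B.a=0
A.a=2 A.b=0 B.a=2
A.a=2 A.b=1 B.a=0
A.a=2 A.b=1 B.a=2

outcome vector order: (A.a,A.b,B.a)
|PSO outcomes| = 8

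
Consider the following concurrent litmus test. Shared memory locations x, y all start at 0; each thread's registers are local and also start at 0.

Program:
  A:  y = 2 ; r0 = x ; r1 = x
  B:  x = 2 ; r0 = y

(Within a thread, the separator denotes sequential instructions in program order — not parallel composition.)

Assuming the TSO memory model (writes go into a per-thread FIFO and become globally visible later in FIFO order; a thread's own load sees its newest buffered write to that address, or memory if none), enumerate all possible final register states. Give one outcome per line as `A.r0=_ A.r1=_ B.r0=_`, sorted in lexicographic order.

A.r0=0 A.r1=0 B.r0=0
A.r0=0 A.r1=0 B.r0=2
A.r0=0 A.r1=2 B.r0=0
A.r0=0 A.r1=2 B.r0=2
A.r0=2 A.r1=2 B.r0=0
A.r0=2 A.r1=2 B.r0=2

outcome vector order: (A.r0,A.r1,B.r0)
|TSO outcomes| = 6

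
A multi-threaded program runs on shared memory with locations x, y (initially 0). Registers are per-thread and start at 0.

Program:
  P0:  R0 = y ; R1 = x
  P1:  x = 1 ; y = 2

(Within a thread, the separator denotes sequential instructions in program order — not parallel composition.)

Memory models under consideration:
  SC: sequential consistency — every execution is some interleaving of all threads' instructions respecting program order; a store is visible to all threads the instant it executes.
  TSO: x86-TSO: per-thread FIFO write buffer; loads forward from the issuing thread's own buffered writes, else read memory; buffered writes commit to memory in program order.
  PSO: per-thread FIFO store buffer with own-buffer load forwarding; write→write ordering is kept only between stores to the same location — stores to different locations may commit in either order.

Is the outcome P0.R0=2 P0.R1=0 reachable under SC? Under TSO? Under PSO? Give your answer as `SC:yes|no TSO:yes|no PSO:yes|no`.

SC:no TSO:no PSO:yes

outcome vector order: (P0.R0,P0.R1)
SC: 3 outcomes — {00 01 21}
TSO: 3 outcomes — {00 01 21}
PSO: 4 outcomes — {00 01 20 21}
target 20 ∈ {PSO}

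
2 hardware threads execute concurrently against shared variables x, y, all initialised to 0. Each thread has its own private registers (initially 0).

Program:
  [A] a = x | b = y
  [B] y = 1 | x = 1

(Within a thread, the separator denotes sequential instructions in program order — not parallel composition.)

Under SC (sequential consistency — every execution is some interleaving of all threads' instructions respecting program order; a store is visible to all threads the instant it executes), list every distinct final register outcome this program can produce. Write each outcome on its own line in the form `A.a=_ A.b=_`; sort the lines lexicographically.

outcome vector order: (A.a,A.b)
|SC outcomes| = 3

A.a=0 A.b=0
A.a=0 A.b=1
A.a=1 A.b=1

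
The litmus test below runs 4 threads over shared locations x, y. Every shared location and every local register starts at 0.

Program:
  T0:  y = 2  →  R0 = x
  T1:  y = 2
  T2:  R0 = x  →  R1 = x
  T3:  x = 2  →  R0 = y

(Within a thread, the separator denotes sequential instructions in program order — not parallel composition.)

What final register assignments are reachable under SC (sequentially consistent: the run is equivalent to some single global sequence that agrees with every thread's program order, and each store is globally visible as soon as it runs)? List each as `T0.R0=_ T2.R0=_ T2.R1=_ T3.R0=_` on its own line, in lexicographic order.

outcome vector order: (T0.R0,T2.R0,T2.R1,T3.R0)
|SC outcomes| = 9

T0.R0=0 T2.R0=0 T2.R1=0 T3.R0=2
T0.R0=0 T2.R0=0 T2.R1=2 T3.R0=2
T0.R0=0 T2.R0=2 T2.R1=2 T3.R0=2
T0.R0=2 T2.R0=0 T2.R1=0 T3.R0=0
T0.R0=2 T2.R0=0 T2.R1=0 T3.R0=2
T0.R0=2 T2.R0=0 T2.R1=2 T3.R0=0
T0.R0=2 T2.R0=0 T2.R1=2 T3.R0=2
T0.R0=2 T2.R0=2 T2.R1=2 T3.R0=0
T0.R0=2 T2.R0=2 T2.R1=2 T3.R0=2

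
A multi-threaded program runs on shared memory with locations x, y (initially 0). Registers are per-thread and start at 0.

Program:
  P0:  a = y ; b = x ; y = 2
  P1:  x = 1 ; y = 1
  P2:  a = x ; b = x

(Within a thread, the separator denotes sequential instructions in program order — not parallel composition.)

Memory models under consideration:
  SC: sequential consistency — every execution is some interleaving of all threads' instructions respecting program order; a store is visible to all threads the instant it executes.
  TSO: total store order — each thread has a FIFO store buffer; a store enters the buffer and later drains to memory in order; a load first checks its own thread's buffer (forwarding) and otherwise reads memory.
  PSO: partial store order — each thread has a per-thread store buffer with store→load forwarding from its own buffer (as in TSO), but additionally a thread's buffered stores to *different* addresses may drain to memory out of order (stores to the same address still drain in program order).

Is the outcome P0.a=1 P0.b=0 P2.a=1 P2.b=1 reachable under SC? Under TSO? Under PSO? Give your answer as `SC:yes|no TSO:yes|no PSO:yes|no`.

SC:no TSO:no PSO:yes

outcome vector order: (P0.a,P0.b,P2.a,P2.b)
[SC] allowed = {<0 0 0 0>, <0 0 0 1>, <0 0 1 1>, <0 1 0 0>, <0 1 0 1>, <0 1 1 1>, <1 1 0 0>, <1 1 0 1>, <1 1 1 1>}
[TSO] allowed = {<0 0 0 0>, <0 0 0 1>, <0 0 1 1>, <0 1 0 0>, <0 1 0 1>, <0 1 1 1>, <1 1 0 0>, <1 1 0 1>, <1 1 1 1>}
[PSO] allowed = {<0 0 0 0>, <0 0 0 1>, <0 0 1 1>, <0 1 0 0>, <0 1 0 1>, <0 1 1 1>, <1 0 0 0>, <1 0 0 1>, <1 0 1 1>, <1 1 0 0>, <1 1 0 1>, <1 1 1 1>}
target <1 0 1 1> ∈ {PSO}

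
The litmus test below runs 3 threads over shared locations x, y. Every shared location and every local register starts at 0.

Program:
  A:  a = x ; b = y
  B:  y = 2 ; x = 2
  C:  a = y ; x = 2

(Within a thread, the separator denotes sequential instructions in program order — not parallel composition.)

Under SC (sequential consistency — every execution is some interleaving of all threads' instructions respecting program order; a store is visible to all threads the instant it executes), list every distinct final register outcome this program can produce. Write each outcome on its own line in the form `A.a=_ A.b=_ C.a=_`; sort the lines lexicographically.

outcome vector order: (A.a,A.b,C.a)
|SC outcomes| = 7

A.a=0 A.b=0 C.a=0
A.a=0 A.b=0 C.a=2
A.a=0 A.b=2 C.a=0
A.a=0 A.b=2 C.a=2
A.a=2 A.b=0 C.a=0
A.a=2 A.b=2 C.a=0
A.a=2 A.b=2 C.a=2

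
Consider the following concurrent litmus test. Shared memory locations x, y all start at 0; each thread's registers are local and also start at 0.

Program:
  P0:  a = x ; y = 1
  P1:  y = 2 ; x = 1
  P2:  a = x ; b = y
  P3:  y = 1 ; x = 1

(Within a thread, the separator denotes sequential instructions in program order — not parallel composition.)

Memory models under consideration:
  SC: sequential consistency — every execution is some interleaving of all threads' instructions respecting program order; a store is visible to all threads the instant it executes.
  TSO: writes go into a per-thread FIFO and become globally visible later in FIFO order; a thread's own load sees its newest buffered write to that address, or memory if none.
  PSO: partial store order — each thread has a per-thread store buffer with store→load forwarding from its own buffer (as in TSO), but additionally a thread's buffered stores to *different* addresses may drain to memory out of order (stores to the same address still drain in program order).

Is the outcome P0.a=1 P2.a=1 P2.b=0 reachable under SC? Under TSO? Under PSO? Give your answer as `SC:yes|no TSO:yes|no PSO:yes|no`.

outcome vector order: (P0.a,P2.a,P2.b)
under SC → 000, 001, 002, 011, 012, 100, 101, 102, 111, 112
under TSO → 000, 001, 002, 011, 012, 100, 101, 102, 111, 112
under PSO → 000, 001, 002, 010, 011, 012, 100, 101, 102, 110, 111, 112
target 110 ∈ {PSO}

SC:no TSO:no PSO:yes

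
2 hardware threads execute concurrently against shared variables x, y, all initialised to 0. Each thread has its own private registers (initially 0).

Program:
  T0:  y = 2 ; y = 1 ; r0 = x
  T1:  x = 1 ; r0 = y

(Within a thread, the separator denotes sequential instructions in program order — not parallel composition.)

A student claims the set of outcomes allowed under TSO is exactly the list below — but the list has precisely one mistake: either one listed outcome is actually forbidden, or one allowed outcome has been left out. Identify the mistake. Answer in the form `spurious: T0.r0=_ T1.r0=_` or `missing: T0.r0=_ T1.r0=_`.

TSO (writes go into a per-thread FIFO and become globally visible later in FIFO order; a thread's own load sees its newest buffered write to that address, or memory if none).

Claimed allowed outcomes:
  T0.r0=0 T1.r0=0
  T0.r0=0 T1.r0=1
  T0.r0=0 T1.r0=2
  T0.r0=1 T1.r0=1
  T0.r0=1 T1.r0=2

outcome vector order: (T0.r0,T1.r0)
under TSO → <0 0>, <0 1>, <0 2>, <1 0>, <1 1>, <1 2>
TSO∖claimed = {<1 0>}

missing: T0.r0=1 T1.r0=0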